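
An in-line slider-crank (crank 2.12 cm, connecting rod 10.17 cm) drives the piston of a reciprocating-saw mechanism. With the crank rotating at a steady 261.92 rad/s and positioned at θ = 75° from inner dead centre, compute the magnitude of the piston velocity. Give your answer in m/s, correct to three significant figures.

ω = 261.9 rad/s
For an in-line slider-crank, x = r cosθ + √(L² − r² sin²θ), so v = −rω sinθ·[1 + r cosθ/√(L² − r² sin²θ)].
With r = 0.0212 m, L = 0.1017 m, θ = 75°: √(L² − r² sin²θ) = 0.099617 m.
v = −0.0212·261.9·0.96593·[1 + 0.0212·0.25882/0.099617] = -5.6589 m/s.
|v| = 5.6589 m/s.

5.66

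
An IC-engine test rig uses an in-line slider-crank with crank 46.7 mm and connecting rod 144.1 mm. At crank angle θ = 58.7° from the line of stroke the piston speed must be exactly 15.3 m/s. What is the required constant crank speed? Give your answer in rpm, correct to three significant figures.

3120

For an in-line slider-crank, |v_piston| = rω|sinθ|·[1 + r cosθ/√(L² − r² sin²θ)].
With r = 0.0467 m, L = 0.1441 m, θ = 58.7°: the bracketed kinematic factor |dx/dθ| = 0.046895 m.
ω = v/|dx/dθ| = 15.3/0.046895 = 326.26 rad/s.
N = 60ω/(2π) = 3115.6 rpm.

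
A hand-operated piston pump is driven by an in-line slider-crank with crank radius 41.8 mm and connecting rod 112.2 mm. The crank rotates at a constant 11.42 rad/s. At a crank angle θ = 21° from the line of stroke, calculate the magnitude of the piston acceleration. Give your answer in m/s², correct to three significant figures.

6.64

ω = 11.42 rad/s
x(θ) = r cosθ + √(L² − r² sin²θ); with ω constant, a = ω²·d²x/dθ².
d²x/dθ² = −r cosθ − r²(cos2θ)/√u − r⁴ sin²2θ/(4u^{3/2}),  u = L² − r² sin²θ = 0.0123644 m².
Substituting r = 0.0418 m, L = 0.1122 m, θ = 21°: d²x/dθ² = -0.050949 m.
a = ω²·d²x/dθ² = (11.42)²·(-0.050949) = -6.6446 m/s²;  |a| = 6.6446 m/s².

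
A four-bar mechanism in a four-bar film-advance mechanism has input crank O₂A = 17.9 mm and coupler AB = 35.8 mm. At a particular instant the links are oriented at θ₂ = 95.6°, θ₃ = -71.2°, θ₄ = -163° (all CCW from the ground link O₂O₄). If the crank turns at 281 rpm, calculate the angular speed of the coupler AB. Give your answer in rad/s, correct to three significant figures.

ω₂ = 29.43 rad/s (from 281 rpm).
Differentiating the loop-closure r₂e^{iθ₂}+r₃e^{iθ₃}=r₁+r₄e^{iθ₄} gives r₂ω₂e^{iθ₂}+r₃ω₃e^{iθ₃}=r₄ω₄e^{iθ₄}.
Eliminating the other unknown: ω₃ = r₂ω₂ sin(θ₄−θ₂) / [r₃ sin(θ₃−θ₄)].
Numerator sine = +0.98027; denominator sine = +0.99951.
Result = 0.0179·29.43·(+0.98027) / (0.0358·(+0.99951)) = +14.43 rad/s; magnitude 14.43 rad/s.

14.4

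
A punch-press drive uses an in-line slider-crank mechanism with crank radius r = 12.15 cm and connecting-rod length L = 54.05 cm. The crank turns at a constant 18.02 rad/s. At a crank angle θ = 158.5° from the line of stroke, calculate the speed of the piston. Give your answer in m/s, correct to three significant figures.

ω = 18.02 rad/s
For an in-line slider-crank, x = r cosθ + √(L² − r² sin²θ), so v = −rω sinθ·[1 + r cosθ/√(L² − r² sin²θ)].
With r = 0.1215 m, L = 0.5405 m, θ = 158.5°: √(L² − r² sin²θ) = 0.53866 m.
v = −0.1215·18.02·0.36650·[1 + 0.1215·-0.93042/0.53866] = -0.63403 m/s.
|v| = 0.63403 m/s.

0.634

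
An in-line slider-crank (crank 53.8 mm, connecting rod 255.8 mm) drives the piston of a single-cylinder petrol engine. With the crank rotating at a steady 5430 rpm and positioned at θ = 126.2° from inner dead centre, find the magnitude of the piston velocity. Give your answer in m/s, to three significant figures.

21.6

ω = 2π·5430/60 = 568.6 rad/s
For an in-line slider-crank, x = r cosθ + √(L² − r² sin²θ), so v = −rω sinθ·[1 + r cosθ/√(L² − r² sin²θ)].
With r = 0.0538 m, L = 0.2558 m, θ = 126.2°: √(L² − r² sin²θ) = 0.25209 m.
v = −0.0538·568.6·0.80696·[1 + 0.0538·-0.59061/0.25209] = -21.575 m/s.
|v| = 21.575 m/s.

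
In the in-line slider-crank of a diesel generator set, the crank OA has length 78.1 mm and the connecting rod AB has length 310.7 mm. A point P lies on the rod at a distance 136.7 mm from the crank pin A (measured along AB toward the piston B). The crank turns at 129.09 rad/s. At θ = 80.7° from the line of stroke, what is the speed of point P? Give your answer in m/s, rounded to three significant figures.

10.2

ω = 129.1 rad/s.  Crank-pin speed |V_A| = rω = 10.082 m/s, perpendicular to OA.
Rod angle: sinφ = −(r/L) sinθ ⇒ φ = -14.363°; ω_rod = −rω cosθ/√(L²−r²sin²θ) = -5.4131 rad/s.
V_P = V_A + ω_rod × AP, with AP = 0.1367 m along the rod.
Components: V_Px = −rω sinθ − a·ω_rod·sinφ = -10.133 m/s;  V_Py = rω cosθ + a·ω_rod·cosφ = +0.91244 m/s.
|V_P| = √(V_Px² + V_Py²) = 10.174 m/s.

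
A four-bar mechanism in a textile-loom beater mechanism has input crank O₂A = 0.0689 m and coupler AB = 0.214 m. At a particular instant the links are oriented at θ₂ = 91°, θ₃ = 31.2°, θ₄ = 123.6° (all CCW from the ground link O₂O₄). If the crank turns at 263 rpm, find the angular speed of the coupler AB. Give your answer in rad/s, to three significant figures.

ω₂ = 27.54 rad/s (from 263 rpm).
Differentiating the loop-closure r₂e^{iθ₂}+r₃e^{iθ₃}=r₁+r₄e^{iθ₄} gives r₂ω₂e^{iθ₂}+r₃ω₃e^{iθ₃}=r₄ω₄e^{iθ₄}.
Eliminating the other unknown: ω₃ = r₂ω₂ sin(θ₄−θ₂) / [r₃ sin(θ₃−θ₄)].
Numerator sine = +0.53877; denominator sine = -0.99912.
Result = 0.0689·27.54·(+0.53877) / (0.214·(-0.99912)) = -4.7816 rad/s; magnitude 4.7816 rad/s.

4.78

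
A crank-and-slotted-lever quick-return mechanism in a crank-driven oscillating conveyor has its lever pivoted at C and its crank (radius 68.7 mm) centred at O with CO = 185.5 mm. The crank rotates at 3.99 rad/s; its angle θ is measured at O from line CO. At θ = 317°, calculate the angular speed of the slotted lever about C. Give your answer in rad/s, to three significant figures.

0.970

ω = 3.99 rad/s
Crank pin A relative to C: A = (d + r cosθ, r sinθ); lever angle φ = atan2(r sinθ, d + r cosθ).
Differentiating tanφ: φ̇ = rω(d cosθ + r)/(d² + r² + 2dr cosθ).
d² + r² + 2dr cosθ = |CA|² = 0.0577705 m²;  d cosθ + r = +0.20437 m.
|ω_lever| = |0.0687·3.99·+0.20437| / 0.0577705 = 0.96969 rad/s.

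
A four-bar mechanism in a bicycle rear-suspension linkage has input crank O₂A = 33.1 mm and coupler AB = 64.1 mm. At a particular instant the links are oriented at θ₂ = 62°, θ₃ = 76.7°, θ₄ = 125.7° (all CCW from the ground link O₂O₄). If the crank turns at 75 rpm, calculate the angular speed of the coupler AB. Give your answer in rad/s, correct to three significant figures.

4.82

ω₂ = 7.854 rad/s (from 75 rpm).
Differentiating the loop-closure r₂e^{iθ₂}+r₃e^{iθ₃}=r₁+r₄e^{iθ₄} gives r₂ω₂e^{iθ₂}+r₃ω₃e^{iθ₃}=r₄ω₄e^{iθ₄}.
Eliminating the other unknown: ω₃ = r₂ω₂ sin(θ₄−θ₂) / [r₃ sin(θ₃−θ₄)].
Numerator sine = +0.89649; denominator sine = -0.75471.
Result = 0.0331·7.854·(+0.89649) / (0.0641·(-0.75471)) = -4.8175 rad/s; magnitude 4.8175 rad/s.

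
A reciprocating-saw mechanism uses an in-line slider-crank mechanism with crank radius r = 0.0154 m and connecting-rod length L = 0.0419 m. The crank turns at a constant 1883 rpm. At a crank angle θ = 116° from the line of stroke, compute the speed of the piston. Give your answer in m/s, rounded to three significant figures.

2.26

ω = 2π·1883/60 = 197.2 rad/s
For an in-line slider-crank, x = r cosθ + √(L² − r² sin²θ), so v = −rω sinθ·[1 + r cosθ/√(L² − r² sin²θ)].
With r = 0.0154 m, L = 0.0419 m, θ = 116°: √(L² − r² sin²θ) = 0.039548 m.
v = −0.0154·197.2·0.89879·[1 + 0.0154·-0.43837/0.039548] = -2.2634 m/s.
|v| = 2.2634 m/s.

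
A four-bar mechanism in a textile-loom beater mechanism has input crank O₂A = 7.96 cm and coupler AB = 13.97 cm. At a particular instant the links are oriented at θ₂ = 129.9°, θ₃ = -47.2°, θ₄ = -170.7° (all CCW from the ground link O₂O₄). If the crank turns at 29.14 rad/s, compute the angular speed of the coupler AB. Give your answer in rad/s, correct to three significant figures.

ω₂ = 29.14 rad/s
Differentiating the loop-closure r₂e^{iθ₂}+r₃e^{iθ₃}=r₁+r₄e^{iθ₄} gives r₂ω₂e^{iθ₂}+r₃ω₃e^{iθ₃}=r₄ω₄e^{iθ₄}.
Eliminating the other unknown: ω₃ = r₂ω₂ sin(θ₄−θ₂) / [r₃ sin(θ₃−θ₄)].
Numerator sine = +0.86074; denominator sine = +0.83389.
Result = 0.0796·29.14·(+0.86074) / (0.1397·(+0.83389)) = +17.138 rad/s; magnitude 17.138 rad/s.

17.1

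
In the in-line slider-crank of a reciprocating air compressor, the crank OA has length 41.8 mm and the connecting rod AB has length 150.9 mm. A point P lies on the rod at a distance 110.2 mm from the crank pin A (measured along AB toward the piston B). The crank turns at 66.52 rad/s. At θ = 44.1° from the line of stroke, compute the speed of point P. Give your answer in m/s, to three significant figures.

2.29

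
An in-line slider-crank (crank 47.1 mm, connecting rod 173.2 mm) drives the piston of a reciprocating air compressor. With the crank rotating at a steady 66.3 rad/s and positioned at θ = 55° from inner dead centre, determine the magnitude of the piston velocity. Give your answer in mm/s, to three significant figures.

2970

ω = 66.3 rad/s
For an in-line slider-crank, x = r cosθ + √(L² − r² sin²θ), so v = −rω sinθ·[1 + r cosθ/√(L² − r² sin²θ)].
With r = 0.0471 m, L = 0.1732 m, θ = 55°: √(L² − r² sin²θ) = 0.16885 m.
v = −0.0471·66.3·0.81915·[1 + 0.0471·0.57358/0.16885] = -2.9673 m/s.
|v| = 2.9673 m/s = 2967.3 mm/s.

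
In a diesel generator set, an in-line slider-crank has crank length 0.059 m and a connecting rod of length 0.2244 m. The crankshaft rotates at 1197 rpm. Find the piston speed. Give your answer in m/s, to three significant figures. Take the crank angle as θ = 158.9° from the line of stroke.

2.01

ω = 2π·1197/60 = 125.3 rad/s
For an in-line slider-crank, x = r cosθ + √(L² − r² sin²θ), so v = −rω sinθ·[1 + r cosθ/√(L² − r² sin²θ)].
With r = 0.059 m, L = 0.2244 m, θ = 158.9°: √(L² − r² sin²θ) = 0.22339 m.
v = −0.059·125.3·0.36000·[1 + 0.059·-0.93295/0.22339] = -2.0064 m/s.
|v| = 2.0064 m/s.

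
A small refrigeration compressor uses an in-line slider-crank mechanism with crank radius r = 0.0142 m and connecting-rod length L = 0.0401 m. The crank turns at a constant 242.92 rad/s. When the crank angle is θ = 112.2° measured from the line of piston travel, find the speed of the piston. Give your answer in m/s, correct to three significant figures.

2.74

ω = 242.9 rad/s
For an in-line slider-crank, x = r cosθ + √(L² − r² sin²θ), so v = −rω sinθ·[1 + r cosθ/√(L² − r² sin²θ)].
With r = 0.0142 m, L = 0.0401 m, θ = 112.2°: √(L² − r² sin²θ) = 0.037883 m.
v = −0.0142·242.9·0.92587·[1 + 0.0142·-0.37784/0.037883] = -2.7414 m/s.
|v| = 2.7414 m/s.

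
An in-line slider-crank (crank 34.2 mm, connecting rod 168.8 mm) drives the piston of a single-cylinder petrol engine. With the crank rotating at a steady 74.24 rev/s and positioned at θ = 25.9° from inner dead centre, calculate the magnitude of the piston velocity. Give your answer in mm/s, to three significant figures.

ω = 2π·74.2 = 466.5 rad/s
For an in-line slider-crank, x = r cosθ + √(L² − r² sin²θ), so v = −rω sinθ·[1 + r cosθ/√(L² − r² sin²θ)].
With r = 0.0342 m, L = 0.1688 m, θ = 25.9°: √(L² − r² sin²θ) = 0.16814 m.
v = −0.0342·466.5·0.43680·[1 + 0.0342·0.89956/0.16814] = -8.2433 m/s.
|v| = 8.2433 m/s = 8243.3 mm/s.

8240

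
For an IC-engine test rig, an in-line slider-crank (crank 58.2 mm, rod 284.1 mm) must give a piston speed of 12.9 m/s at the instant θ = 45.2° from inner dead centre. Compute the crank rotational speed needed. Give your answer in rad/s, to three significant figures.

For an in-line slider-crank, |v_piston| = rω|sinθ|·[1 + r cosθ/√(L² − r² sin²θ)].
With r = 0.0582 m, L = 0.2841 m, θ = 45.2°: the bracketed kinematic factor |dx/dθ| = 0.047322 m.
ω = v/|dx/dθ| = 12.9/0.047322 = 272.6 rad/s.

273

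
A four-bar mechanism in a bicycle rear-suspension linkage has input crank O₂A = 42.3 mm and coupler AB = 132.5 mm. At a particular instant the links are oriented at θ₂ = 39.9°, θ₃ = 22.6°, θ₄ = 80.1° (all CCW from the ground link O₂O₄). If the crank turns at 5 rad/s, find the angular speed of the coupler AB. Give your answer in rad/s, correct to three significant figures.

1.22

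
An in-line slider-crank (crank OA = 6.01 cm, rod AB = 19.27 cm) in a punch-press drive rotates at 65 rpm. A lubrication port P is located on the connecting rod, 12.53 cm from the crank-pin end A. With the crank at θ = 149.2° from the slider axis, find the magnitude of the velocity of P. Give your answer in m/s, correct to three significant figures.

0.212

ω = 6.807 rad/s.  Crank-pin speed |V_A| = rω = 0.40909 m/s, perpendicular to OA.
Rod angle: sinφ = −(r/L) sinθ ⇒ φ = -9.189°; ω_rod = −rω cosθ/√(L²−r²sin²θ) = +1.8472 rad/s.
V_P = V_A + ω_rod × AP, with AP = 0.1253 m along the rod.
Components: V_Px = −rω sinθ − a·ω_rod·sinφ = -0.17251 m/s;  V_Py = rω cosθ + a·ω_rod·cosφ = -0.1229 m/s.
|V_P| = √(V_Px² + V_Py²) = 0.21181 m/s.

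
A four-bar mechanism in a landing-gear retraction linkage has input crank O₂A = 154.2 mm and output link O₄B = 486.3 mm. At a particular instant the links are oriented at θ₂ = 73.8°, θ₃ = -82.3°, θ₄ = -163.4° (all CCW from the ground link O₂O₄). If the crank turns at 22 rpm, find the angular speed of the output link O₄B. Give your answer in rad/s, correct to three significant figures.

0.300

ω₂ = 2.304 rad/s (from 22 rpm).
Differentiating the loop-closure r₂e^{iθ₂}+r₃e^{iθ₃}=r₁+r₄e^{iθ₄} gives r₂ω₂e^{iθ₂}+r₃ω₃e^{iθ₃}=r₄ω₄e^{iθ₄}.
Eliminating the other unknown: ω₄ = r₂ω₂ sin(θ₂−θ₃) / [r₄ sin(θ₄−θ₃)].
Numerator sine = +0.40514; denominator sine = -0.98796.
Result = 0.1542·2.304·(+0.40514) / (0.4863·(-0.98796)) = -0.29957 rad/s; magnitude 0.29957 rad/s.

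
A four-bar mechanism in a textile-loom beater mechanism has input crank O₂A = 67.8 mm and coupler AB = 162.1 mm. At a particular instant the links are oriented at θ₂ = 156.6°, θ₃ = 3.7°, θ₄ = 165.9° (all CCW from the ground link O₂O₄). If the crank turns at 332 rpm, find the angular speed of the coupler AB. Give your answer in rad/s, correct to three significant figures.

7.69

ω₂ = 34.77 rad/s (from 332 rpm).
Differentiating the loop-closure r₂e^{iθ₂}+r₃e^{iθ₃}=r₁+r₄e^{iθ₄} gives r₂ω₂e^{iθ₂}+r₃ω₃e^{iθ₃}=r₄ω₄e^{iθ₄}.
Eliminating the other unknown: ω₃ = r₂ω₂ sin(θ₄−θ₂) / [r₃ sin(θ₃−θ₄)].
Numerator sine = +0.16160; denominator sine = -0.30570.
Result = 0.0678·34.77·(+0.16160) / (0.1621·(-0.30570)) = -7.6873 rad/s; magnitude 7.6873 rad/s.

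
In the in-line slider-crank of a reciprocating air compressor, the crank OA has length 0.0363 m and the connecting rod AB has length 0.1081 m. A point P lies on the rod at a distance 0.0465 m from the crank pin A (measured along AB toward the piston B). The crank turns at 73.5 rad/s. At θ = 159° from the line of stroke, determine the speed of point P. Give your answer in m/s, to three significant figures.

ω = 73.5 rad/s.  Crank-pin speed |V_A| = rω = 2.6681 m/s, perpendicular to OA.
Rod angle: sinφ = −(r/L) sinθ ⇒ φ = -6.912°; ω_rod = −rω cosθ/√(L²−r²sin²θ) = +23.211 rad/s.
V_P = V_A + ω_rod × AP, with AP = 0.0465 m along the rod.
Components: V_Px = −rω sinθ − a·ω_rod·sinφ = -0.82626 m/s;  V_Py = rω cosθ + a·ω_rod·cosφ = -1.4194 m/s.
|V_P| = √(V_Px² + V_Py²) = 1.6424 m/s.

1.64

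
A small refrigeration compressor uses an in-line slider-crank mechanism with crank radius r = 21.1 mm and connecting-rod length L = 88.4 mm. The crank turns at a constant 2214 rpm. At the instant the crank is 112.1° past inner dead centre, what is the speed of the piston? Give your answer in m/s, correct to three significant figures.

ω = 2π·2214/60 = 231.8 rad/s
For an in-line slider-crank, x = r cosθ + √(L² − r² sin²θ), so v = −rω sinθ·[1 + r cosθ/√(L² − r² sin²θ)].
With r = 0.0211 m, L = 0.0884 m, θ = 112.1°: √(L² − r² sin²θ) = 0.086211 m.
v = −0.0211·231.8·0.92653·[1 + 0.0211·-0.37622/0.086211] = -4.1152 m/s.
|v| = 4.1152 m/s.

4.12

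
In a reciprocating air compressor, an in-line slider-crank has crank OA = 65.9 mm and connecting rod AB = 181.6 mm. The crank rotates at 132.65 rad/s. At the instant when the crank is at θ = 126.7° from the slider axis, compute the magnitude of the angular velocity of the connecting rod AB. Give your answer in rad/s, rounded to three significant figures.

30.1

ω = 132.7 rad/s
The rod makes angle φ with the slider axis where L sinφ = r sinθ; differentiating, L cosφ·φ̇ = r ω cosθ.
L cosφ = √(L² − r² sin²θ) = 0.17374 m.
|ω_rod| = r ω |cosθ| / √(L² − r² sin²θ) = 0.0659·132.7·0.59763/0.17374 = 30.069 rad/s.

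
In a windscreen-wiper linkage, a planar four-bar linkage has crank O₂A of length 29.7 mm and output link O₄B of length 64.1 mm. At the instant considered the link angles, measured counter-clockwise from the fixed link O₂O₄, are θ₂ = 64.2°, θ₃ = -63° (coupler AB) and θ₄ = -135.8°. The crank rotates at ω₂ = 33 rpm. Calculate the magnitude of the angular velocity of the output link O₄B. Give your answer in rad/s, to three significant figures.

1.34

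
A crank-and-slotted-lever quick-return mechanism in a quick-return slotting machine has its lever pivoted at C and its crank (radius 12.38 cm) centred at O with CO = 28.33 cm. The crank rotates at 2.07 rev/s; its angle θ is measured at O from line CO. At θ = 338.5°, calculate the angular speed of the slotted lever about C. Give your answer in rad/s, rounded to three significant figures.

3.88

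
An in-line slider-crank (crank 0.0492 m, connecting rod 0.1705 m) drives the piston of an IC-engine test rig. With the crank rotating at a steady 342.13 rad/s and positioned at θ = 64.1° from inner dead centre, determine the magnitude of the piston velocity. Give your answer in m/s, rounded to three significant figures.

17.1

ω = 342.1 rad/s
For an in-line slider-crank, x = r cosθ + √(L² − r² sin²θ), so v = −rω sinθ·[1 + r cosθ/√(L² − r² sin²θ)].
With r = 0.0492 m, L = 0.1705 m, θ = 64.1°: √(L² − r² sin²θ) = 0.16466 m.
v = −0.0492·342.1·0.89956·[1 + 0.0492·0.43680/0.16466] = -17.118 m/s.
|v| = 17.118 m/s.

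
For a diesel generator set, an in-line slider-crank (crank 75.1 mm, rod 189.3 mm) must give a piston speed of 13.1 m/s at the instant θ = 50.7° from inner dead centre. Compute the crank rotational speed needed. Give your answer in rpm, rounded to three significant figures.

1700

For an in-line slider-crank, |v_piston| = rω|sinθ|·[1 + r cosθ/√(L² − r² sin²θ)].
With r = 0.0751 m, L = 0.1893 m, θ = 50.7°: the bracketed kinematic factor |dx/dθ| = 0.073459 m.
ω = v/|dx/dθ| = 13.1/0.073459 = 178.33 rad/s.
N = 60ω/(2π) = 1702.9 rpm.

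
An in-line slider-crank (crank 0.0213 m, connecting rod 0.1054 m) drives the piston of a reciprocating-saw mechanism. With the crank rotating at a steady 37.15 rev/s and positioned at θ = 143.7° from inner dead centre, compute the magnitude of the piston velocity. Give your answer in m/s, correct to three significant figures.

ω = 2π·37.1 = 233.4 rad/s
For an in-line slider-crank, x = r cosθ + √(L² − r² sin²θ), so v = −rω sinθ·[1 + r cosθ/√(L² − r² sin²θ)].
With r = 0.0213 m, L = 0.1054 m, θ = 143.7°: √(L² − r² sin²θ) = 0.10464 m.
v = −0.0213·233.4·0.59201·[1 + 0.0213·-0.80593/0.10464] = -2.4605 m/s.
|v| = 2.4605 m/s.

2.46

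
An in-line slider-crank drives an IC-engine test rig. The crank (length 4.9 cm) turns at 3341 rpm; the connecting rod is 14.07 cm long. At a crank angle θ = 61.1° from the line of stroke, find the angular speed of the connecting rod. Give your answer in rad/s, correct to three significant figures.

ω = 349.9 rad/s (converted from 3341 rpm).
The rod makes angle φ with the slider axis where L sinφ = r sinθ; differentiating, L cosφ·φ̇ = r ω cosθ.
L cosφ = √(L² − r² sin²θ) = 0.134 m.
|ω_rod| = r ω |cosθ| / √(L² − r² sin²θ) = 0.049·349.9·0.48328/0.134 = 61.829 rad/s.

61.8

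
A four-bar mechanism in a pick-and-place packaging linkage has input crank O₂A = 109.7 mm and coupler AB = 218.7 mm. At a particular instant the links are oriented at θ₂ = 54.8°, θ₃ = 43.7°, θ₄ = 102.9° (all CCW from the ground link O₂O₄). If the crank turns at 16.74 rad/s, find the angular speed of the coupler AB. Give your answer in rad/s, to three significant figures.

ω₂ = 16.74 rad/s
Differentiating the loop-closure r₂e^{iθ₂}+r₃e^{iθ₃}=r₁+r₄e^{iθ₄} gives r₂ω₂e^{iθ₂}+r₃ω₃e^{iθ₃}=r₄ω₄e^{iθ₄}.
Eliminating the other unknown: ω₃ = r₂ω₂ sin(θ₄−θ₂) / [r₃ sin(θ₃−θ₄)].
Numerator sine = +0.74431; denominator sine = -0.85896.
Result = 0.1097·16.74·(+0.74431) / (0.2187·(-0.85896)) = -7.276 rad/s; magnitude 7.276 rad/s.

7.28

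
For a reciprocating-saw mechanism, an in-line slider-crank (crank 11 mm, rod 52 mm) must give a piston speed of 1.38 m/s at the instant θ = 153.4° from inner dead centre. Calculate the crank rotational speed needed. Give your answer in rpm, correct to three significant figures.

3300

For an in-line slider-crank, |v_piston| = rω|sinθ|·[1 + r cosθ/√(L² − r² sin²θ)].
With r = 0.011 m, L = 0.052 m, θ = 153.4°: the bracketed kinematic factor |dx/dθ| = 0.0039895 m.
ω = v/|dx/dθ| = 1.38/0.0039895 = 345.91 rad/s.
N = 60ω/(2π) = 3303.2 rpm.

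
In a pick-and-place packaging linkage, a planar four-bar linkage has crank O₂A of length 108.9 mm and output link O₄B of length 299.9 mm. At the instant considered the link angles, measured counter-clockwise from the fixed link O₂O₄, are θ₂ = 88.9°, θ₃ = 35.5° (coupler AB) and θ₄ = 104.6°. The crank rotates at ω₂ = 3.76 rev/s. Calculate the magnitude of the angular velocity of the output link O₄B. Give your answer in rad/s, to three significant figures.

7.37

ω₂ = 23.62 rad/s (from 3.76 rev/s).
Differentiating the loop-closure r₂e^{iθ₂}+r₃e^{iθ₃}=r₁+r₄e^{iθ₄} gives r₂ω₂e^{iθ₂}+r₃ω₃e^{iθ₃}=r₄ω₄e^{iθ₄}.
Eliminating the other unknown: ω₄ = r₂ω₂ sin(θ₂−θ₃) / [r₄ sin(θ₄−θ₃)].
Numerator sine = +0.80282; denominator sine = +0.93420.
Result = 0.1089·23.62·(+0.80282) / (0.2999·(+0.93420)) = +7.3721 rad/s; magnitude 7.3721 rad/s.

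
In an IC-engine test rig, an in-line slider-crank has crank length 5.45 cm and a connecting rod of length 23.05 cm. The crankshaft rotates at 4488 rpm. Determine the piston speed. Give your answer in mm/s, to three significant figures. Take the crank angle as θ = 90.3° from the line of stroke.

ω = 2π·4488/60 = 470 rad/s
For an in-line slider-crank, x = r cosθ + √(L² − r² sin²θ), so v = −rω sinθ·[1 + r cosθ/√(L² − r² sin²θ)].
With r = 0.0545 m, L = 0.2305 m, θ = 90.3°: √(L² − r² sin²θ) = 0.22396 m.
v = −0.0545·470·0.99999·[1 + 0.0545·-0.00524/0.22396] = -25.581 m/s.
|v| = 25.581 m/s = 25581 mm/s.

25600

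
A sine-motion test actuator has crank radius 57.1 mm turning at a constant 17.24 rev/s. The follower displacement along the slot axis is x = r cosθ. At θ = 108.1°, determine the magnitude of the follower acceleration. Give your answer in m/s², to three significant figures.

208

ω = 108.3 rad/s (from 17.24 rev/s).
x = r cosθ ⇒ ẍ = −rω² cosθ (ω constant).
|a| = rω²|cosθ| = 0.0571·(108.3)²·|cos 108.1°| = 208.15 m/s².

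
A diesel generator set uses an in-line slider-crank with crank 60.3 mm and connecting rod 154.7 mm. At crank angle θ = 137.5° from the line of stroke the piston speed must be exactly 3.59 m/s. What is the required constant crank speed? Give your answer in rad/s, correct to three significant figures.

For an in-line slider-crank, |v_piston| = rω|sinθ|·[1 + r cosθ/√(L² − r² sin²θ)].
With r = 0.0603 m, L = 0.1547 m, θ = 137.5°: the bracketed kinematic factor |dx/dθ| = 0.028602 m.
ω = v/|dx/dθ| = 3.59/0.028602 = 125.51 rad/s.

126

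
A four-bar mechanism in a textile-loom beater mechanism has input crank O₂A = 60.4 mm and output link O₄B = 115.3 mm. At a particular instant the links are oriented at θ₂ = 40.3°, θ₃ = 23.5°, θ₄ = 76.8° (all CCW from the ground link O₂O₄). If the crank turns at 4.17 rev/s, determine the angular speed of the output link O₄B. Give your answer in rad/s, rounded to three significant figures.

4.95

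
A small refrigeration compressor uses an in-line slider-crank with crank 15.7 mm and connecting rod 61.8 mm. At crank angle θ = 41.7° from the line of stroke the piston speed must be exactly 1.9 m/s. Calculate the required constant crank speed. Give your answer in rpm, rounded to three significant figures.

For an in-line slider-crank, |v_piston| = rω|sinθ|·[1 + r cosθ/√(L² − r² sin²θ)].
With r = 0.0157 m, L = 0.0618 m, θ = 41.7°: the bracketed kinematic factor |dx/dθ| = 0.012454 m.
ω = v/|dx/dθ| = 1.9/0.012454 = 152.56 rad/s.
N = 60ω/(2π) = 1456.8 rpm.

1460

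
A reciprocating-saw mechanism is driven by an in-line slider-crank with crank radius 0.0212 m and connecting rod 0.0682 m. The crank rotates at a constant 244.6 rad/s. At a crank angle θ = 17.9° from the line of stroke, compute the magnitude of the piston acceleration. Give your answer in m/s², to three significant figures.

1530

ω = 244.6 rad/s
x(θ) = r cosθ + √(L² − r² sin²θ); with ω constant, a = ω²·d²x/dθ².
d²x/dθ² = −r cosθ − r²(cos2θ)/√u − r⁴ sin²2θ/(4u^{3/2}),  u = L² − r² sin²θ = 0.00460878 m².
Substituting r = 0.0212 m, L = 0.0682 m, θ = 17.9°: d²x/dθ² = -0.025599 m.
a = ω²·d²x/dθ² = (244.6)²·(-0.025599) = -1531.5 m/s²;  |a| = 1531.5 m/s².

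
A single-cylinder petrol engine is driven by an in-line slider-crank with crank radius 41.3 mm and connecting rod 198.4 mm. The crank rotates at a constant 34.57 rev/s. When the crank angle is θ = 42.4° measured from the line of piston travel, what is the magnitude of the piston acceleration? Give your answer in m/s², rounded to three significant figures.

1480

ω = 2π·34.6 = 217.2 rad/s
x(θ) = r cosθ + √(L² − r² sin²θ); with ω constant, a = ω²·d²x/dθ².
d²x/dθ² = −r cosθ − r²(cos2θ)/√u − r⁴ sin²2θ/(4u^{3/2}),  u = L² − r² sin²θ = 0.038587 m².
Substituting r = 0.0413 m, L = 0.1984 m, θ = 42.4°: d²x/dθ² = -0.03138 m.
a = ω²·d²x/dθ² = (217.2)²·(-0.03138) = -1480.5 m/s²;  |a| = 1480.5 m/s².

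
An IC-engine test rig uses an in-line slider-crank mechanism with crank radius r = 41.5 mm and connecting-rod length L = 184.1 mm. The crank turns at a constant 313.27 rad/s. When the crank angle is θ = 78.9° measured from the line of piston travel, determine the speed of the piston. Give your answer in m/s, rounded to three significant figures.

13.3

ω = 313.3 rad/s
For an in-line slider-crank, x = r cosθ + √(L² − r² sin²θ), so v = −rω sinθ·[1 + r cosθ/√(L² − r² sin²θ)].
With r = 0.0415 m, L = 0.1841 m, θ = 78.9°: √(L² − r² sin²θ) = 0.17954 m.
v = −0.0415·313.3·0.98129·[1 + 0.0415·0.19252/0.17954] = -13.325 m/s.
|v| = 13.325 m/s.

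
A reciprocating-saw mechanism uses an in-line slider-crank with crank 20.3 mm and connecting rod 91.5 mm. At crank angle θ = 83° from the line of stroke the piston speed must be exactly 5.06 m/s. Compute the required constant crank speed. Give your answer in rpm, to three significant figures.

For an in-line slider-crank, |v_piston| = rω|sinθ|·[1 + r cosθ/√(L² − r² sin²θ)].
With r = 0.0203 m, L = 0.0915 m, θ = 83°: the bracketed kinematic factor |dx/dθ| = 0.020707 m.
ω = v/|dx/dθ| = 5.06/0.020707 = 244.36 rad/s.
N = 60ω/(2π) = 2333.5 rpm.

2330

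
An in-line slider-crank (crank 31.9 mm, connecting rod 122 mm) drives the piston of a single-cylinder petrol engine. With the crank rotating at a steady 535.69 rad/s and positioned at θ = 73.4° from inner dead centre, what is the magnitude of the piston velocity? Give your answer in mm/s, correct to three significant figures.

17600

ω = 535.7 rad/s
For an in-line slider-crank, x = r cosθ + √(L² − r² sin²θ), so v = −rω sinθ·[1 + r cosθ/√(L² − r² sin²θ)].
With r = 0.0319 m, L = 0.122 m, θ = 73.4°: √(L² − r² sin²θ) = 0.11811 m.
v = −0.0319·535.7·0.95832·[1 + 0.0319·0.28569/0.11811] = -17.64 m/s.
|v| = 17.64 m/s = 17640 mm/s.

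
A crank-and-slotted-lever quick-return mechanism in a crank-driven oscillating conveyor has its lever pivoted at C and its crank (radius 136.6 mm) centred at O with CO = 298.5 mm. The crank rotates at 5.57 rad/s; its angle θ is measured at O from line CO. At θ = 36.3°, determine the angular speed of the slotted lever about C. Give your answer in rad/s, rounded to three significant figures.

ω = 5.57 rad/s
Crank pin A relative to C: A = (d + r cosθ, r sinθ); lever angle φ = atan2(r sinθ, d + r cosθ).
Differentiating tanφ: φ̇ = rω(d cosθ + r)/(d² + r² + 2dr cosθ).
d² + r² + 2dr cosθ = |CA|² = 0.173485 m²;  d cosθ + r = +0.37717 m.
|ω_lever| = |0.1366·5.57·+0.37717| / 0.173485 = 1.6542 rad/s.

1.65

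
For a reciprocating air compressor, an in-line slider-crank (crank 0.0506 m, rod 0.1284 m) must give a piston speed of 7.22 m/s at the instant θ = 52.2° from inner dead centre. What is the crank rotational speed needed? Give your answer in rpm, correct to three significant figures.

For an in-line slider-crank, |v_piston| = rω|sinθ|·[1 + r cosθ/√(L² − r² sin²θ)].
With r = 0.0506 m, L = 0.1284 m, θ = 52.2°: the bracketed kinematic factor |dx/dθ| = 0.050144 m.
ω = v/|dx/dθ| = 7.22/0.050144 = 143.99 rad/s.
N = 60ω/(2π) = 1375 rpm.

1370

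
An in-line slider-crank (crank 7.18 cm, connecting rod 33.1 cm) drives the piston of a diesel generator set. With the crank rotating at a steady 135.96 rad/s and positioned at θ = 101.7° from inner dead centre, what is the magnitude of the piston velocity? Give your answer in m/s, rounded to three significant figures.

ω = 136 rad/s
For an in-line slider-crank, x = r cosθ + √(L² − r² sin²θ), so v = −rω sinθ·[1 + r cosθ/√(L² − r² sin²θ)].
With r = 0.0718 m, L = 0.331 m, θ = 101.7°: √(L² − r² sin²θ) = 0.32345 m.
v = −0.0718·136·0.97922·[1 + 0.0718·-0.20279/0.32345] = -9.1288 m/s.
|v| = 9.1288 m/s.

9.13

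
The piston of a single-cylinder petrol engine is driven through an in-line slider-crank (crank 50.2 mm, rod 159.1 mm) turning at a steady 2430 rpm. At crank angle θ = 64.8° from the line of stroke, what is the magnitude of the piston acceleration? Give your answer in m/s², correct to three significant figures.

719

ω = 2π·2430/60 = 254.5 rad/s
x(θ) = r cosθ + √(L² − r² sin²θ); with ω constant, a = ω²·d²x/dθ².
d²x/dθ² = −r cosθ − r²(cos2θ)/√u − r⁴ sin²2θ/(4u^{3/2}),  u = L² − r² sin²θ = 0.0232496 m².
Substituting r = 0.0502 m, L = 0.1591 m, θ = 64.8°: d²x/dθ² = -0.011105 m.
a = ω²·d²x/dθ² = (254.5)²·(-0.011105) = -719.11 m/s²;  |a| = 719.11 m/s².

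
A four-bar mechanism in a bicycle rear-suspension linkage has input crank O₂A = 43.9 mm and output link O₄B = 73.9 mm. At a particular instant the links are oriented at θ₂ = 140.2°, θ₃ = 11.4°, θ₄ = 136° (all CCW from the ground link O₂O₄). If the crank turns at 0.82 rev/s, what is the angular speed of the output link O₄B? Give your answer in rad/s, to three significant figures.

2.90

ω₂ = 5.152 rad/s (from 0.82 rev/s).
Differentiating the loop-closure r₂e^{iθ₂}+r₃e^{iθ₃}=r₁+r₄e^{iθ₄} gives r₂ω₂e^{iθ₂}+r₃ω₃e^{iθ₃}=r₄ω₄e^{iθ₄}.
Eliminating the other unknown: ω₄ = r₂ω₂ sin(θ₂−θ₃) / [r₄ sin(θ₄−θ₃)].
Numerator sine = +0.77934; denominator sine = +0.82314.
Result = 0.0439·5.152·(+0.77934) / (0.0739·(+0.82314)) = +2.8978 rad/s; magnitude 2.8978 rad/s.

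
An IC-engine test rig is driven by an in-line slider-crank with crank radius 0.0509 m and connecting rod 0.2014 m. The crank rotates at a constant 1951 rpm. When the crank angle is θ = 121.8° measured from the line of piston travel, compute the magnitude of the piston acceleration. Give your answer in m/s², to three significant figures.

1360

ω = 2π·1951/60 = 204.3 rad/s
x(θ) = r cosθ + √(L² − r² sin²θ); with ω constant, a = ω²·d²x/dθ².
d²x/dθ² = −r cosθ − r²(cos2θ)/√u − r⁴ sin²2θ/(4u^{3/2}),  u = L² − r² sin²θ = 0.0386906 m².
Substituting r = 0.0509 m, L = 0.2014 m, θ = 121.8°: d²x/dθ² = +0.032502 m.
a = ω²·d²x/dθ² = (204.3)²·(+0.032502) = +1356.7 m/s²;  |a| = 1356.7 m/s².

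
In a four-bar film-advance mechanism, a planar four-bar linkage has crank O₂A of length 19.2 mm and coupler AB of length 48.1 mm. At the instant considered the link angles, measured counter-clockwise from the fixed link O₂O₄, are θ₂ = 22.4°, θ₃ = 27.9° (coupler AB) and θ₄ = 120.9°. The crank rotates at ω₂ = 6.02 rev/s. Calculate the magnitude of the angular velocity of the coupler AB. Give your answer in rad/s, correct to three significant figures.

ω₂ = 37.82 rad/s (from 6.02 rev/s).
Differentiating the loop-closure r₂e^{iθ₂}+r₃e^{iθ₃}=r₁+r₄e^{iθ₄} gives r₂ω₂e^{iθ₂}+r₃ω₃e^{iθ₃}=r₄ω₄e^{iθ₄}.
Eliminating the other unknown: ω₃ = r₂ω₂ sin(θ₄−θ₂) / [r₃ sin(θ₃−θ₄)].
Numerator sine = +0.98902; denominator sine = -0.99863.
Result = 0.0192·37.82·(+0.98902) / (0.0481·(-0.99863)) = -14.953 rad/s; magnitude 14.953 rad/s.

15.0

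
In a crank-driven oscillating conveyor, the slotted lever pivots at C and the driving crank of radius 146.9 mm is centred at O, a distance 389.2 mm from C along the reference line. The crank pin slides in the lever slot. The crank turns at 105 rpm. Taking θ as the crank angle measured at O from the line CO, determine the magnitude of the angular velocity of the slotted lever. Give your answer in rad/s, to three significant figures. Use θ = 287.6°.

2.06

ω = 11 rad/s (from 105 rpm).
Crank pin A relative to C: A = (d + r cosθ, r sinθ); lever angle φ = atan2(r sinθ, d + r cosθ).
Differentiating tanφ: φ̇ = rω(d cosθ + r)/(d² + r² + 2dr cosθ).
d² + r² + 2dr cosθ = |CA|² = 0.207631 m²;  d cosθ + r = +0.26458 m.
|ω_lever| = |0.1469·11·+0.26458| / 0.207631 = 2.0583 rad/s.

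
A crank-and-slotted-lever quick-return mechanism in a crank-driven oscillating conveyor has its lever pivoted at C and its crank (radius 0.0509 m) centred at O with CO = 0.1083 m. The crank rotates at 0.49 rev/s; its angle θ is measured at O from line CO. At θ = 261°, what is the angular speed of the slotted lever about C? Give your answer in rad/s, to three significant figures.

0.423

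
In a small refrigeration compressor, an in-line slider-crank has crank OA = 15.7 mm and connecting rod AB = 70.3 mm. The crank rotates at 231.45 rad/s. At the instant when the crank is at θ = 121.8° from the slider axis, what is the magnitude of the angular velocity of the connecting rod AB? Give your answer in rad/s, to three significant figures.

27.7

ω = 231.4 rad/s
The rod makes angle φ with the slider axis where L sinφ = r sinθ; differentiating, L cosφ·φ̇ = r ω cosθ.
L cosφ = √(L² − r² sin²θ) = 0.069022 m.
|ω_rod| = r ω |cosθ| / √(L² − r² sin²θ) = 0.0157·231.4·0.52696/0.069022 = 27.742 rad/s.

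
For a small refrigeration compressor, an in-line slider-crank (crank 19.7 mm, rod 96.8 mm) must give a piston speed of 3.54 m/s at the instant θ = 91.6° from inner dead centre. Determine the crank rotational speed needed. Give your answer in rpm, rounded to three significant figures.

For an in-line slider-crank, |v_piston| = rω|sinθ|·[1 + r cosθ/√(L² − r² sin²θ)].
With r = 0.0197 m, L = 0.0968 m, θ = 91.6°: the bracketed kinematic factor |dx/dθ| = 0.019578 m.
ω = v/|dx/dθ| = 3.54/0.019578 = 180.81 rad/s.
N = 60ω/(2π) = 1726.7 rpm.

1730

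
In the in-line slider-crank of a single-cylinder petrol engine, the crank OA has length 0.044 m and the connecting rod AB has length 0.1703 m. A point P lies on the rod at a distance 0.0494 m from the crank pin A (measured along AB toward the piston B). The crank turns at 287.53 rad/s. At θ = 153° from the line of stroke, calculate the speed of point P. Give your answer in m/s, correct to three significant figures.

9.63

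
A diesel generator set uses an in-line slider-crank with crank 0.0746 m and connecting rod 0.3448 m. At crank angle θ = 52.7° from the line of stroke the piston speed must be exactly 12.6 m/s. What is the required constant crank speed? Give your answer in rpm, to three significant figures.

1790

For an in-line slider-crank, |v_piston| = rω|sinθ|·[1 + r cosθ/√(L² − r² sin²θ)].
With r = 0.0746 m, L = 0.3448 m, θ = 52.7°: the bracketed kinematic factor |dx/dθ| = 0.067241 m.
ω = v/|dx/dθ| = 12.6/0.067241 = 187.39 rad/s.
N = 60ω/(2π) = 1789.4 rpm.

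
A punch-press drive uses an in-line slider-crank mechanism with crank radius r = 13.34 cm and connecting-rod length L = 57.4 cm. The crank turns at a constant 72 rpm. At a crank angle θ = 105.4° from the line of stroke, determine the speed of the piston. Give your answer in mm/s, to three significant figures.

908

ω = 2π·72/60 = 7.54 rad/s
For an in-line slider-crank, x = r cosθ + √(L² − r² sin²θ), so v = −rω sinθ·[1 + r cosθ/√(L² − r² sin²θ)].
With r = 0.1334 m, L = 0.574 m, θ = 105.4°: √(L² − r² sin²θ) = 0.55941 m.
v = −0.1334·7.54·0.96410·[1 + 0.1334·-0.26556/0.55941] = -0.90829 m/s.
|v| = 0.90829 m/s = 908.29 mm/s.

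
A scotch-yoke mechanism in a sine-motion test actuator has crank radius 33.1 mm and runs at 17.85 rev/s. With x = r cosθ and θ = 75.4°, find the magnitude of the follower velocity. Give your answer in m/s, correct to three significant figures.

3.59

ω = 112.2 rad/s (from 17.85 rev/s).
x = r cosθ ⇒ ẋ = −rω sinθ.
|v| = rω|sinθ| = 0.0331·112.2·|sin 75.4°| = 3.5925 m/s.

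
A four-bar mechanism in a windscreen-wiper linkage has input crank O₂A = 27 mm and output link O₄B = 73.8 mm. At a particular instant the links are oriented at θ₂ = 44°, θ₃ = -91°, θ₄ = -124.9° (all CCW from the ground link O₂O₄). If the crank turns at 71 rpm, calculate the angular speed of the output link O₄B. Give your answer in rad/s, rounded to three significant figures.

ω₂ = 7.435 rad/s (from 71 rpm).
Differentiating the loop-closure r₂e^{iθ₂}+r₃e^{iθ₃}=r₁+r₄e^{iθ₄} gives r₂ω₂e^{iθ₂}+r₃ω₃e^{iθ₃}=r₄ω₄e^{iθ₄}.
Eliminating the other unknown: ω₄ = r₂ω₂ sin(θ₂−θ₃) / [r₄ sin(θ₄−θ₃)].
Numerator sine = +0.70711; denominator sine = -0.55775.
Result = 0.027·7.435·(+0.70711) / (0.0738·(-0.55775)) = -3.4486 rad/s; magnitude 3.4486 rad/s.

3.45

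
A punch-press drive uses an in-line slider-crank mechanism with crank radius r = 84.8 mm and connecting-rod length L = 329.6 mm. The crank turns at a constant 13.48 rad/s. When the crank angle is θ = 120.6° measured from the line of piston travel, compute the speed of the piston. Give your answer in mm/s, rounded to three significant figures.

852

ω = 13.48 rad/s
For an in-line slider-crank, x = r cosθ + √(L² − r² sin²θ), so v = −rω sinθ·[1 + r cosθ/√(L² − r² sin²θ)].
With r = 0.0848 m, L = 0.3296 m, θ = 120.6°: √(L² − r² sin²θ) = 0.32142 m.
v = −0.0848·13.48·0.86074·[1 + 0.0848·-0.50904/0.32142] = -0.85178 m/s.
|v| = 0.85178 m/s = 851.78 mm/s.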